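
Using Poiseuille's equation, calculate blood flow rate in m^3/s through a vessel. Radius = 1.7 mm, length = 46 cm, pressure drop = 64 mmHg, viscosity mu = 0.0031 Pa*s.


Q = pi*r^4*dP / (8*mu*L)
r = 0.0017 m, L = 0.46 m
dP = 64 mmHg = 8532.608 Pa
Q = 1.9625e-05 m^3/s


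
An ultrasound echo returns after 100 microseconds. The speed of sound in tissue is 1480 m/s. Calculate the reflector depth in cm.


depth = c * t / 2
t = 100 us = 1.0000e-04 s
depth = 1480 * 1.0000e-04 / 2
depth = 0.074 m = 7.4 cm


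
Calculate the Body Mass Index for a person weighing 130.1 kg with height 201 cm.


BMI = weight / height^2
height = 201 cm = 2.01 m
BMI = 130.1 / 2.01^2
BMI = 32.2 kg/m^2


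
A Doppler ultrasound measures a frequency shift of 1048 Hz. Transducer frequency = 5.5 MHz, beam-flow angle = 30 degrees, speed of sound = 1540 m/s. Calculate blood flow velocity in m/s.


v = fd * c / (2 * f0 * cos(theta))
v = 1048 * 1540 / (2 * 5.5000e+06 * cos(30))
v = 0.1694 m/s


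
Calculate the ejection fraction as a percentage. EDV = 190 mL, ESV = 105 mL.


SV = EDV - ESV = 190 - 105 = 85 mL
EF = SV/EDV * 100 = 85/190 * 100
EF = 44.74%


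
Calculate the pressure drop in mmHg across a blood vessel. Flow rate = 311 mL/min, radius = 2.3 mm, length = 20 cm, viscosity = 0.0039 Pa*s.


dP = 8*mu*L*Q / (pi*r^4)
Q = 311 mL/min = 5.18333e-06 m^3/s
dP = 367.902 Pa = 367.902 / 133.322 mmHg = 2.759 mmHg


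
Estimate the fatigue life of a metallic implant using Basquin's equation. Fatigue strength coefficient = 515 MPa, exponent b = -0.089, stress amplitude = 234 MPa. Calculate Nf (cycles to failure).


sigma_a = sigma_f' * (2Nf)^b
2Nf = (sigma_a/sigma_f')^(1/b)
2Nf = (234/515)^(1/-0.089)
2Nf = 7068.7277
Nf = 3534


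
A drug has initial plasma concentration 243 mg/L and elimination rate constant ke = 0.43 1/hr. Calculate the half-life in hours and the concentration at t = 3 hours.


t_half = ln(2) / ke = 0.693147 / 0.43 = 1.612 hr
C(t) = C0 * exp(-ke*t) = 243 * exp(-0.43*3)
C(3) = 66.89 mg/L


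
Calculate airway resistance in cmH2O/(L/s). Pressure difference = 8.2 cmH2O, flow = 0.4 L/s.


R = dP / flow
R = 8.2 / 0.4
R = 20.5 cmH2O/(L/s)


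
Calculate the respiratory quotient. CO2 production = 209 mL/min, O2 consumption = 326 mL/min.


RQ = VCO2 / VO2
RQ = 209 / 326
RQ = 0.6411


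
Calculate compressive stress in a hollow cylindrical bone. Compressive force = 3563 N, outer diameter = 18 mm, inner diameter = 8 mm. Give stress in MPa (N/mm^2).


A = pi*(r_o^2 - r_i^2)
r_o = 9 mm, r_i = 4 mm
A = 204.204 mm^2
sigma = F/A = 3563 / 204.204
sigma = 17.45 MPa


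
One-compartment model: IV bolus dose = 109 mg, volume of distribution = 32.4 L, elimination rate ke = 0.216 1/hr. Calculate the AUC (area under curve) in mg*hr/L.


C0 = Dose/Vd = 109/32.4 = 3.3642 mg/L
AUC = C0/ke = 3.3642/0.216
AUC = 15.57 mg*hr/L


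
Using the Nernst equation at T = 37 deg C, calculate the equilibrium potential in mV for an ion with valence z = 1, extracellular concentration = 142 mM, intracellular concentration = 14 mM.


E = (RT/(zF)) * ln(C_out/C_in)
T = 37 + 273.15 = 310.15 K
E = (8.314 * 310.15 / (1 * 96485)) * ln(142/14)
E = 61.92 mV


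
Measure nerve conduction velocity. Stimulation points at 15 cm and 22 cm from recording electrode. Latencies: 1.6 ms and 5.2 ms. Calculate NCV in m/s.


Distance = (22 - 15) / 100 = 0.07 m
dt = (5.2 - 1.6) / 1000 = 0.0036 s
NCV = dist / dt = 19.44 m/s


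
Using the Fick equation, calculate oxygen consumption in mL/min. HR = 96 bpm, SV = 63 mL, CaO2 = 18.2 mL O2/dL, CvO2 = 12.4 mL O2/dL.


CO = HR*SV = 96*63/1000 = 6.048 L/min
a-v O2 diff = 18.2 - 12.4 = 5.8 mL/dL
VO2 = CO * (CaO2-CvO2) * 10 dL/L
VO2 = 6.048 * 5.8 * 10
VO2 = 350.8 mL/min


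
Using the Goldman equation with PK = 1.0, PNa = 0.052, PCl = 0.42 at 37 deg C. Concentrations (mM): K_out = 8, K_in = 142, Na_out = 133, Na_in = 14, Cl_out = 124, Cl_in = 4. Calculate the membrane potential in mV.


Vm = (RT/F)*ln((PK*Ko + PNa*Nao + PCl*Cli)/(PK*Ki + PNa*Nai + PCl*Clo))
Numer = 16.596, Denom = 194.808
Vm = -65.82 mV


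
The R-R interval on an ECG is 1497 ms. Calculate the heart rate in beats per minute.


HR = 60 / RR_interval(s)
RR = 1497 ms = 1.497 s
HR = 60 / 1.497 = 40.08 bpm


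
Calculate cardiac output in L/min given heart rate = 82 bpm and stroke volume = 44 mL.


CO = HR * SV
CO = 82 * 44 / 1000
CO = 3.608 L/min


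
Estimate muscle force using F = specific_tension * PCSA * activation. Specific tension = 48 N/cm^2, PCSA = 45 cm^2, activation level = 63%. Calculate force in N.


F = sigma * PCSA * activation
F = 48 * 45 * 0.63
F = 1361 N


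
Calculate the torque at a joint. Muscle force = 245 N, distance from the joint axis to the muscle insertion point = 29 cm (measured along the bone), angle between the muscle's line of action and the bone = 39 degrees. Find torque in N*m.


Torque = F * d * sin(theta)   (moment arm = d*sin(theta))
d = 29 cm = 0.29 m
Torque = 245 * 0.29 * sin(39)
Torque = 44.71 N*m


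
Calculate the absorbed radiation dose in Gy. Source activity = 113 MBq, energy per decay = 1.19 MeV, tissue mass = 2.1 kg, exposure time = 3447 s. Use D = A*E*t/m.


A = 113 MBq = 1.1300e+08 Bq
E = 1.19 MeV = 1.90638e-13 J
D = A*E*t/m = 1.1300e+08*1.90638e-13*3447/2.1
D = 0.03536 Gy


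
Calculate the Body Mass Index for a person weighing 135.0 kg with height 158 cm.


BMI = weight / height^2
height = 158 cm = 1.58 m
BMI = 135.0 / 1.58^2
BMI = 54.08 kg/m^2


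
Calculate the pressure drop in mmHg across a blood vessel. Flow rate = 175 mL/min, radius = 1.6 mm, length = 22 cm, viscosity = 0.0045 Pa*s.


dP = 8*mu*L*Q / (pi*r^4)
Q = 175 mL/min = 2.91667e-06 m^3/s
dP = 1121.97 Pa = 1121.97 / 133.322 mmHg = 8.415 mmHg


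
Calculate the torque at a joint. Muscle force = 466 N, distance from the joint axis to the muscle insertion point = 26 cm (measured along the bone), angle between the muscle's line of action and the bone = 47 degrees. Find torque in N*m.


Torque = F * d * sin(theta)   (moment arm = d*sin(theta))
d = 26 cm = 0.26 m
Torque = 466 * 0.26 * sin(47)
Torque = 88.61 N*m


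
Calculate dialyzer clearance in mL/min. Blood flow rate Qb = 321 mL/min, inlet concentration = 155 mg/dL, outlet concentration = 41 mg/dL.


K = Qb * (Cb_in - Cb_out) / Cb_in
K = 321 * (155 - 41) / 155
K = 236.1 mL/min


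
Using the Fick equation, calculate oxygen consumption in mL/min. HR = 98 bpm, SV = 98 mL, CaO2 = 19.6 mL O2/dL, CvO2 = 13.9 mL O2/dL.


CO = HR*SV = 98*98/1000 = 9.604 L/min
a-v O2 diff = 19.6 - 13.9 = 5.7 mL/dL
VO2 = CO * (CaO2-CvO2) * 10 dL/L
VO2 = 9.604 * 5.7 * 10
VO2 = 547.4 mL/min


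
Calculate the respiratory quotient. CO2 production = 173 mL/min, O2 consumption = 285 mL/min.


RQ = VCO2 / VO2
RQ = 173 / 285
RQ = 0.607


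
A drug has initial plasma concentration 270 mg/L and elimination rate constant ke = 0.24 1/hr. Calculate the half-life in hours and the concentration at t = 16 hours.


t_half = ln(2) / ke = 0.693147 / 0.24 = 2.888 hr
C(t) = C0 * exp(-ke*t) = 270 * exp(-0.24*16)
C(16) = 5.803 mg/L


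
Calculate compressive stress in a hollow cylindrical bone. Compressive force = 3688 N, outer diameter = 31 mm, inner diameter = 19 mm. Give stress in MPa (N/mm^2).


A = pi*(r_o^2 - r_i^2)
r_o = 15.5 mm, r_i = 9.5 mm
A = 471.239 mm^2
sigma = F/A = 3688 / 471.239
sigma = 7.826 MPa


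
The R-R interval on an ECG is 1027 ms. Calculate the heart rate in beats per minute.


HR = 60 / RR_interval(s)
RR = 1027 ms = 1.027 s
HR = 60 / 1.027 = 58.42 bpm


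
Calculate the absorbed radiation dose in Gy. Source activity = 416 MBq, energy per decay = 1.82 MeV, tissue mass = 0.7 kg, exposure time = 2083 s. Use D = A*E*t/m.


A = 416 MBq = 4.1600e+08 Bq
E = 1.82 MeV = 2.91564e-13 J
D = A*E*t/m = 4.1600e+08*2.91564e-13*2083/0.7
D = 0.3609 Gy


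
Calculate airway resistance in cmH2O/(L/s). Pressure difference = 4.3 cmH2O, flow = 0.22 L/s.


R = dP / flow
R = 4.3 / 0.22
R = 19.55 cmH2O/(L/s)


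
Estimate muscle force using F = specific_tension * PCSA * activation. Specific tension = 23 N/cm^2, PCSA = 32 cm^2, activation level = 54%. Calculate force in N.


F = sigma * PCSA * activation
F = 23 * 32 * 0.54
F = 397.4 N


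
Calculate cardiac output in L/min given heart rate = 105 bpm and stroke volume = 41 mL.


CO = HR * SV
CO = 105 * 41 / 1000
CO = 4.305 L/min


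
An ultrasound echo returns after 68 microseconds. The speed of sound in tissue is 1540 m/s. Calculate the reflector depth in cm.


depth = c * t / 2
t = 68 us = 6.8000e-05 s
depth = 1540 * 6.8000e-05 / 2
depth = 0.05236 m = 5.236 cm


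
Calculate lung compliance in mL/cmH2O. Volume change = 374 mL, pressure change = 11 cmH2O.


C = dV / dP
C = 374 / 11
C = 34 mL/cmH2O


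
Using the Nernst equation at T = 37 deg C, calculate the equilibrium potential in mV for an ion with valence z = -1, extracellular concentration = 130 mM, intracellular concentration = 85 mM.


E = (RT/(zF)) * ln(C_out/C_in)
T = 37 + 273.15 = 310.15 K
E = (8.314 * 310.15 / (-1 * 96485)) * ln(130/85)
E = -11.36 mV


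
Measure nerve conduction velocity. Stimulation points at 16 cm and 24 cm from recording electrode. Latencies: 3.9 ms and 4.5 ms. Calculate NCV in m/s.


Distance = (24 - 16) / 100 = 0.08 m
dt = (4.5 - 3.9) / 1000 = 6.0000e-04 s
NCV = dist / dt = 133.3 m/s


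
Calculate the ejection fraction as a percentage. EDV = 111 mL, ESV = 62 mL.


SV = EDV - ESV = 111 - 62 = 49 mL
EF = SV/EDV * 100 = 49/111 * 100
EF = 44.14%


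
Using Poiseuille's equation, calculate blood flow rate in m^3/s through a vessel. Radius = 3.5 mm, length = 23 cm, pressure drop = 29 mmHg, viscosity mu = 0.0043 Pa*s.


Q = pi*r^4*dP / (8*mu*L)
r = 0.0035 m, L = 0.23 m
dP = 29 mmHg = 3866.338 Pa
Q = 2.3038e-04 m^3/s


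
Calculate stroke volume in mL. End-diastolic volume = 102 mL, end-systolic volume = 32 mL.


SV = EDV - ESV
SV = 102 - 32
SV = 70 mL


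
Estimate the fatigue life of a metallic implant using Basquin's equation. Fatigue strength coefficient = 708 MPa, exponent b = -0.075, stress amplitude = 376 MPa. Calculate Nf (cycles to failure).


sigma_a = sigma_f' * (2Nf)^b
2Nf = (sigma_a/sigma_f')^(1/b)
2Nf = (376/708)^(1/-0.075)
2Nf = 4619.612
Nf = 2310


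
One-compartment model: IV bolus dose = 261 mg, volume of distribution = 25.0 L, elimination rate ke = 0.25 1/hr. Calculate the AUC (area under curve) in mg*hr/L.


C0 = Dose/Vd = 261/25.0 = 10.44 mg/L
AUC = C0/ke = 10.44/0.25
AUC = 41.76 mg*hr/L


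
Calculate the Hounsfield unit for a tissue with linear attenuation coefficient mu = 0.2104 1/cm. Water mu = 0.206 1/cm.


HU = ((mu_tissue - mu_water) / mu_water) * 1000
HU = ((0.2104 - 0.206) / 0.206) * 1000
HU = 21.36


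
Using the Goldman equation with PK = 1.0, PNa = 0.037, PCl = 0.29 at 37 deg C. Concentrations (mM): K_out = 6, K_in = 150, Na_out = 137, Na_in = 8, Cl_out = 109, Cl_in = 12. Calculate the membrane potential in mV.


Vm = (RT/F)*ln((PK*Ko + PNa*Nao + PCl*Cli)/(PK*Ki + PNa*Nai + PCl*Clo))
Numer = 14.549, Denom = 181.906
Vm = -67.51 mV


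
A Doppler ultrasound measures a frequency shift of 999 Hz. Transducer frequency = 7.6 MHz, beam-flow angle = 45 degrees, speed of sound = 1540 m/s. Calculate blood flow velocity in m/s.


v = fd * c / (2 * f0 * cos(theta))
v = 999 * 1540 / (2 * 7.6000e+06 * cos(45))
v = 0.1431 m/s


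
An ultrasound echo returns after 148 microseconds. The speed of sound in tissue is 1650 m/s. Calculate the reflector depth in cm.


depth = c * t / 2
t = 148 us = 1.4800e-04 s
depth = 1650 * 1.4800e-04 / 2
depth = 0.1221 m = 12.21 cm


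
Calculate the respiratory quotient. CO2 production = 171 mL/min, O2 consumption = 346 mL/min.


RQ = VCO2 / VO2
RQ = 171 / 346
RQ = 0.4942


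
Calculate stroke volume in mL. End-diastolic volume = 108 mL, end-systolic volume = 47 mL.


SV = EDV - ESV
SV = 108 - 47
SV = 61 mL


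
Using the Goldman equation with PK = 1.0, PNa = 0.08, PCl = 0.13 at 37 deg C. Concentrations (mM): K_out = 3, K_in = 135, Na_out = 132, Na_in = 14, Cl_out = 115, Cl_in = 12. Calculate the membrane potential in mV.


Vm = (RT/F)*ln((PK*Ko + PNa*Nao + PCl*Cli)/(PK*Ki + PNa*Nai + PCl*Clo))
Numer = 15.12, Denom = 151.07
Vm = -61.51 mV


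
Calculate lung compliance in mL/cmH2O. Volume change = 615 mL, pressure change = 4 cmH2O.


C = dV / dP
C = 615 / 4
C = 153.8 mL/cmH2O


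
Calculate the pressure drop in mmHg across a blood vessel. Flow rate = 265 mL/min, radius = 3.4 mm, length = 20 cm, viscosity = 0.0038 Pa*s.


dP = 8*mu*L*Q / (pi*r^4)
Q = 265 mL/min = 4.41667e-06 m^3/s
dP = 63.9636 Pa = 63.9636 / 133.322 mmHg = 0.4798 mmHg


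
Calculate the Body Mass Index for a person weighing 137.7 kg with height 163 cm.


BMI = weight / height^2
height = 163 cm = 1.63 m
BMI = 137.7 / 1.63^2
BMI = 51.83 kg/m^2


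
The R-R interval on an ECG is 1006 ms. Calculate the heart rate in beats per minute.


HR = 60 / RR_interval(s)
RR = 1006 ms = 1.006 s
HR = 60 / 1.006 = 59.64 bpm


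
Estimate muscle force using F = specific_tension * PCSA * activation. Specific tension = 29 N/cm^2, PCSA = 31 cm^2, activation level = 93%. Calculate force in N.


F = sigma * PCSA * activation
F = 29 * 31 * 0.93
F = 836.1 N


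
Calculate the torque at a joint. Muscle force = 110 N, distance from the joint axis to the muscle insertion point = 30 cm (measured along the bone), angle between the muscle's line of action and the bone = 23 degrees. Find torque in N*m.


Torque = F * d * sin(theta)   (moment arm = d*sin(theta))
d = 30 cm = 0.3 m
Torque = 110 * 0.3 * sin(23)
Torque = 12.89 N*m


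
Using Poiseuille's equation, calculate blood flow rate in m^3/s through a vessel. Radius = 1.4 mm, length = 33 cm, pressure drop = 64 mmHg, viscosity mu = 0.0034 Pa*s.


Q = pi*r^4*dP / (8*mu*L)
r = 0.0014 m, L = 0.33 m
dP = 64 mmHg = 8532.608 Pa
Q = 1.1473e-05 m^3/s


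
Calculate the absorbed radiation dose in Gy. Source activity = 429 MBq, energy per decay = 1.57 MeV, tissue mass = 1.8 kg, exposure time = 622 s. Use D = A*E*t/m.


A = 429 MBq = 4.2900e+08 Bq
E = 1.57 MeV = 2.51514e-13 J
D = A*E*t/m = 4.2900e+08*2.51514e-13*622/1.8
D = 0.03729 Gy


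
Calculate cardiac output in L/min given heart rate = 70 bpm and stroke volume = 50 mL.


CO = HR * SV
CO = 70 * 50 / 1000
CO = 3.5 L/min


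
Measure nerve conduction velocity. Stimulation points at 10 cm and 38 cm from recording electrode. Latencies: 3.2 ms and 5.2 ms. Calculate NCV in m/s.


Distance = (38 - 10) / 100 = 0.28 m
dt = (5.2 - 3.2) / 1000 = 0.002 s
NCV = dist / dt = 140 m/s


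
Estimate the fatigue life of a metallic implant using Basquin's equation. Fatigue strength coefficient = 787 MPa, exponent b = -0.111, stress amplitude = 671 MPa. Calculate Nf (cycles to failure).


sigma_a = sigma_f' * (2Nf)^b
2Nf = (sigma_a/sigma_f')^(1/b)
2Nf = (671/787)^(1/-0.111)
2Nf = 4.2062376
Nf = 2.103


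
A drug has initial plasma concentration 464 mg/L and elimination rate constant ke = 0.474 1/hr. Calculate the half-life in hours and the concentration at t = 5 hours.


t_half = ln(2) / ke = 0.693147 / 0.474 = 1.462 hr
C(t) = C0 * exp(-ke*t) = 464 * exp(-0.474*5)
C(5) = 43.38 mg/L


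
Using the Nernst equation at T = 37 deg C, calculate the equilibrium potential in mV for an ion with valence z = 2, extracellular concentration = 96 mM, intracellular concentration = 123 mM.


E = (RT/(zF)) * ln(C_out/C_in)
T = 37 + 273.15 = 310.15 K
E = (8.314 * 310.15 / (2 * 96485)) * ln(96/123)
E = -3.312 mV


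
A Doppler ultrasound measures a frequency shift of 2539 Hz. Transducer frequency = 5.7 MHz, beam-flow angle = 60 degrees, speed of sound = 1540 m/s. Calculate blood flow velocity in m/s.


v = fd * c / (2 * f0 * cos(theta))
v = 2539 * 1540 / (2 * 5.7000e+06 * cos(60))
v = 0.686 m/s


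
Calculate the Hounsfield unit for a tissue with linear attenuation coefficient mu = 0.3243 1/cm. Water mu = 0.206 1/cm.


HU = ((mu_tissue - mu_water) / mu_water) * 1000
HU = ((0.3243 - 0.206) / 0.206) * 1000
HU = 574.3


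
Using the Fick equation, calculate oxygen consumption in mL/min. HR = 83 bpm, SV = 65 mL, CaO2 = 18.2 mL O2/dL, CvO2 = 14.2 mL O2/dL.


CO = HR*SV = 83*65/1000 = 5.395 L/min
a-v O2 diff = 18.2 - 14.2 = 4 mL/dL
VO2 = CO * (CaO2-CvO2) * 10 dL/L
VO2 = 5.395 * 4 * 10
VO2 = 215.8 mL/min


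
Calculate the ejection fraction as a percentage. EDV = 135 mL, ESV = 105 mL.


SV = EDV - ESV = 135 - 105 = 30 mL
EF = SV/EDV * 100 = 30/135 * 100
EF = 22.22%


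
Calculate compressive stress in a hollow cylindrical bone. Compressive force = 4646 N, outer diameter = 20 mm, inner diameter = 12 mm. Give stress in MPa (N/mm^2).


A = pi*(r_o^2 - r_i^2)
r_o = 10 mm, r_i = 6 mm
A = 201.062 mm^2
sigma = F/A = 4646 / 201.062
sigma = 23.11 MPa


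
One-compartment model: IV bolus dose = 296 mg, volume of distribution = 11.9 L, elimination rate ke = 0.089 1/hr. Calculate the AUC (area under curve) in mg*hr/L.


C0 = Dose/Vd = 296/11.9 = 24.8739 mg/L
AUC = C0/ke = 24.8739/0.089
AUC = 279.5 mg*hr/L


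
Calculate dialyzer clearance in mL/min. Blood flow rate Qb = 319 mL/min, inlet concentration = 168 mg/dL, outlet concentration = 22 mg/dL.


K = Qb * (Cb_in - Cb_out) / Cb_in
K = 319 * (168 - 22) / 168
K = 277.2 mL/min


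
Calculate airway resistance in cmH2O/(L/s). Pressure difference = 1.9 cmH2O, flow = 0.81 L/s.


R = dP / flow
R = 1.9 / 0.81
R = 2.346 cmH2O/(L/s)


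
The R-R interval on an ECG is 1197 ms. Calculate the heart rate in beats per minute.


HR = 60 / RR_interval(s)
RR = 1197 ms = 1.197 s
HR = 60 / 1.197 = 50.13 bpm


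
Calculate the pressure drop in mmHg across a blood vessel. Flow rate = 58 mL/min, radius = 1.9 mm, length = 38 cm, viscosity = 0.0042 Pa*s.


dP = 8*mu*L*Q / (pi*r^4)
Q = 58 mL/min = 9.66667e-07 m^3/s
dP = 301.464 Pa = 301.464 / 133.322 mmHg = 2.261 mmHg


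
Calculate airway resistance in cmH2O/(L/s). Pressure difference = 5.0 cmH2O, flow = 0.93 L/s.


R = dP / flow
R = 5.0 / 0.93
R = 5.376 cmH2O/(L/s)


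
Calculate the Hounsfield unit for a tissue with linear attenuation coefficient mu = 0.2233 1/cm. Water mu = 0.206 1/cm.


HU = ((mu_tissue - mu_water) / mu_water) * 1000
HU = ((0.2233 - 0.206) / 0.206) * 1000
HU = 83.98


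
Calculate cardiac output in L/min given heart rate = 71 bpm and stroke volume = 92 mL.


CO = HR * SV
CO = 71 * 92 / 1000
CO = 6.532 L/min


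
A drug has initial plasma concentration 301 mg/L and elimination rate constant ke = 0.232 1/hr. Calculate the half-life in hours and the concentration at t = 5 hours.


t_half = ln(2) / ke = 0.693147 / 0.232 = 2.988 hr
C(t) = C0 * exp(-ke*t) = 301 * exp(-0.232*5)
C(5) = 94.36 mg/L


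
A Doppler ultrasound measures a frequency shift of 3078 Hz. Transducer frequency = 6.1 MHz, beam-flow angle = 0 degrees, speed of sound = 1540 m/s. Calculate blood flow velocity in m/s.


v = fd * c / (2 * f0 * cos(theta))
v = 3078 * 1540 / (2 * 6.1000e+06 * cos(0))
v = 0.3885 m/s


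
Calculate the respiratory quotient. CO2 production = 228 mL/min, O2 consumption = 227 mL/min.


RQ = VCO2 / VO2
RQ = 228 / 227
RQ = 1.004


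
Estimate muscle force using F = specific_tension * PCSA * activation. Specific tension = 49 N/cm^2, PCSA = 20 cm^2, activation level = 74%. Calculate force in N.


F = sigma * PCSA * activation
F = 49 * 20 * 0.74
F = 725.2 N


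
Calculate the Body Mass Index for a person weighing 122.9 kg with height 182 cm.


BMI = weight / height^2
height = 182 cm = 1.82 m
BMI = 122.9 / 1.82^2
BMI = 37.1 kg/m^2


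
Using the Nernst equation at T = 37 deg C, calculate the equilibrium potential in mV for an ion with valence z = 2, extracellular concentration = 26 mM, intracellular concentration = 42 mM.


E = (RT/(zF)) * ln(C_out/C_in)
T = 37 + 273.15 = 310.15 K
E = (8.314 * 310.15 / (2 * 96485)) * ln(26/42)
E = -6.408 mV


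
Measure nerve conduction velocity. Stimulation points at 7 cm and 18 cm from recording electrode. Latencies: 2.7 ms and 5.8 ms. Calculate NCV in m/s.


Distance = (18 - 7) / 100 = 0.11 m
dt = (5.8 - 2.7) / 1000 = 0.0031 s
NCV = dist / dt = 35.48 m/s


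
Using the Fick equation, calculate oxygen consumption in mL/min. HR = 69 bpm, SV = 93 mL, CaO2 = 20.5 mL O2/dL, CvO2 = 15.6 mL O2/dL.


CO = HR*SV = 69*93/1000 = 6.417 L/min
a-v O2 diff = 20.5 - 15.6 = 4.9 mL/dL
VO2 = CO * (CaO2-CvO2) * 10 dL/L
VO2 = 6.417 * 4.9 * 10
VO2 = 314.4 mL/min


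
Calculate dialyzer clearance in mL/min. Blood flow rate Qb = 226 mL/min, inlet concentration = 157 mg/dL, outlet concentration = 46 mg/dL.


K = Qb * (Cb_in - Cb_out) / Cb_in
K = 226 * (157 - 46) / 157
K = 159.8 mL/min


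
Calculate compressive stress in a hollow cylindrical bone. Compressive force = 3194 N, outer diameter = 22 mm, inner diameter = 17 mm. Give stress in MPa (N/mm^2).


A = pi*(r_o^2 - r_i^2)
r_o = 11 mm, r_i = 8.5 mm
A = 153.153 mm^2
sigma = F/A = 3194 / 153.153
sigma = 20.85 MPa


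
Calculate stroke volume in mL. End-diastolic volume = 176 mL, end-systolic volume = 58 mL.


SV = EDV - ESV
SV = 176 - 58
SV = 118 mL


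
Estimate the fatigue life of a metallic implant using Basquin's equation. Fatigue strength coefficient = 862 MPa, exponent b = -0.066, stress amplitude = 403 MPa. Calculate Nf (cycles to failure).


sigma_a = sigma_f' * (2Nf)^b
2Nf = (sigma_a/sigma_f')^(1/b)
2Nf = (403/862)^(1/-0.066)
2Nf = 100707.99
Nf = 5.035e+04


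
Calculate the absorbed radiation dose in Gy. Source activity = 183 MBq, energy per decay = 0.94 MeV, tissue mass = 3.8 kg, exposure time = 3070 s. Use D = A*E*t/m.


A = 183 MBq = 1.8300e+08 Bq
E = 0.94 MeV = 1.50588e-13 J
D = A*E*t/m = 1.8300e+08*1.50588e-13*3070/3.8
D = 0.02226 Gy


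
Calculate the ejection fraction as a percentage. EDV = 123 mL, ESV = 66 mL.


SV = EDV - ESV = 123 - 66 = 57 mL
EF = SV/EDV * 100 = 57/123 * 100
EF = 46.34%


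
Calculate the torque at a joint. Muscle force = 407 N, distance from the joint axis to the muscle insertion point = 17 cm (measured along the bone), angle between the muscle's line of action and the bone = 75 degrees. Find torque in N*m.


Torque = F * d * sin(theta)   (moment arm = d*sin(theta))
d = 17 cm = 0.17 m
Torque = 407 * 0.17 * sin(75)
Torque = 66.83 N*m


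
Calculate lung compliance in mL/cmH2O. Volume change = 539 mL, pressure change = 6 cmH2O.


C = dV / dP
C = 539 / 6
C = 89.83 mL/cmH2O


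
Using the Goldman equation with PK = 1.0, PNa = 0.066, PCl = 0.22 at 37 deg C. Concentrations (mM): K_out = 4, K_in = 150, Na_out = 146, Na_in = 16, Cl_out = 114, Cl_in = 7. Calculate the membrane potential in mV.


Vm = (RT/F)*ln((PK*Ko + PNa*Nao + PCl*Cli)/(PK*Ki + PNa*Nai + PCl*Clo))
Numer = 15.176, Denom = 176.136
Vm = -65.52 mV


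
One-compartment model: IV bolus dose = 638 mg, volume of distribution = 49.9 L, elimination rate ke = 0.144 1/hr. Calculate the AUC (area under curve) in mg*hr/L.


C0 = Dose/Vd = 638/49.9 = 12.7856 mg/L
AUC = C0/ke = 12.7856/0.144
AUC = 88.79 mg*hr/L


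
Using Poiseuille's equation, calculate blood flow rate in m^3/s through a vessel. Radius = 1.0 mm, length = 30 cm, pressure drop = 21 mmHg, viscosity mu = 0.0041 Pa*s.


Q = pi*r^4*dP / (8*mu*L)
r = 0.001 m, L = 0.3 m
dP = 21 mmHg = 2799.762 Pa
Q = 8.9387e-07 m^3/s


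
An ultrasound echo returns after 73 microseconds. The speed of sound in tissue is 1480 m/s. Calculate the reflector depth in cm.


depth = c * t / 2
t = 73 us = 7.3000e-05 s
depth = 1480 * 7.3000e-05 / 2
depth = 0.05402 m = 5.402 cm


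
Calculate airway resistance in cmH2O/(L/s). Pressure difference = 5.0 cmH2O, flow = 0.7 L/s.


R = dP / flow
R = 5.0 / 0.7
R = 7.143 cmH2O/(L/s)


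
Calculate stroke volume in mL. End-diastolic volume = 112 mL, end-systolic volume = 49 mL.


SV = EDV - ESV
SV = 112 - 49
SV = 63 mL


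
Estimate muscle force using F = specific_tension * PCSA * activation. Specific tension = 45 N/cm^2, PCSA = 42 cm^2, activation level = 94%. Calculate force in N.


F = sigma * PCSA * activation
F = 45 * 42 * 0.94
F = 1777 N


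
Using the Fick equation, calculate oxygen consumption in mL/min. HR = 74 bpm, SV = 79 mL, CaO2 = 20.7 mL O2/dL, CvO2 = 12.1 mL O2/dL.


CO = HR*SV = 74*79/1000 = 5.846 L/min
a-v O2 diff = 20.7 - 12.1 = 8.6 mL/dL
VO2 = CO * (CaO2-CvO2) * 10 dL/L
VO2 = 5.846 * 8.6 * 10
VO2 = 502.8 mL/min


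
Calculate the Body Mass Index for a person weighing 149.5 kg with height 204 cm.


BMI = weight / height^2
height = 204 cm = 2.04 m
BMI = 149.5 / 2.04^2
BMI = 35.92 kg/m^2


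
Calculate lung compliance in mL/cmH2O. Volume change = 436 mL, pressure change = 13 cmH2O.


C = dV / dP
C = 436 / 13
C = 33.54 mL/cmH2O


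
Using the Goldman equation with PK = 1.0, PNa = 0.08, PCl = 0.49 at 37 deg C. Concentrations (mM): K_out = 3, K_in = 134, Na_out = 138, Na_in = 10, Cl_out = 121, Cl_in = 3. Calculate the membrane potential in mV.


Vm = (RT/F)*ln((PK*Ko + PNa*Nao + PCl*Cli)/(PK*Ki + PNa*Nai + PCl*Clo))
Numer = 15.51, Denom = 194.09
Vm = -67.53 mV


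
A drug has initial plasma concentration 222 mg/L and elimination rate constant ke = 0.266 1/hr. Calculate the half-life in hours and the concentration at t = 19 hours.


t_half = ln(2) / ke = 0.693147 / 0.266 = 2.606 hr
C(t) = C0 * exp(-ke*t) = 222 * exp(-0.266*19)
C(19) = 1.417 mg/L


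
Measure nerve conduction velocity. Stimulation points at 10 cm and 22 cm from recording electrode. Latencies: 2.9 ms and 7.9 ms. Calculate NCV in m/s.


Distance = (22 - 10) / 100 = 0.12 m
dt = (7.9 - 2.9) / 1000 = 0.005 s
NCV = dist / dt = 24 m/s


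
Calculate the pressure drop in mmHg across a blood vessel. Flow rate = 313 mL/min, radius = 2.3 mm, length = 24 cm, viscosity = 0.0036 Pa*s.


dP = 8*mu*L*Q / (pi*r^4)
Q = 313 mL/min = 5.21667e-06 m^3/s
dP = 410.144 Pa = 410.144 / 133.322 mmHg = 3.076 mmHg


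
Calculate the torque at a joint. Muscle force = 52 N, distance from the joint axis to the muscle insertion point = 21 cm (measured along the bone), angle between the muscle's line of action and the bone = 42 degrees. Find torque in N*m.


Torque = F * d * sin(theta)   (moment arm = d*sin(theta))
d = 21 cm = 0.21 m
Torque = 52 * 0.21 * sin(42)
Torque = 7.307 N*m


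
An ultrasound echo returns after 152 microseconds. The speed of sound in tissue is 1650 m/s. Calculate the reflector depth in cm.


depth = c * t / 2
t = 152 us = 1.5200e-04 s
depth = 1650 * 1.5200e-04 / 2
depth = 0.1254 m = 12.54 cm


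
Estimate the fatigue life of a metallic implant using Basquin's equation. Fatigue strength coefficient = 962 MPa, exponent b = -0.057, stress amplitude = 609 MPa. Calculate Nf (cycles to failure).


sigma_a = sigma_f' * (2Nf)^b
2Nf = (sigma_a/sigma_f')^(1/b)
2Nf = (609/962)^(1/-0.057)
2Nf = 3044.1764
Nf = 1522


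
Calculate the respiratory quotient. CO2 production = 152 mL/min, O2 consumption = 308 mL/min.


RQ = VCO2 / VO2
RQ = 152 / 308
RQ = 0.4935


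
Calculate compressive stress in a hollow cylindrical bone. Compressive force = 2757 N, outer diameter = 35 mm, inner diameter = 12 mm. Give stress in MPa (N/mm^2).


A = pi*(r_o^2 - r_i^2)
r_o = 17.5 mm, r_i = 6 mm
A = 849.015 mm^2
sigma = F/A = 2757 / 849.015
sigma = 3.247 MPa


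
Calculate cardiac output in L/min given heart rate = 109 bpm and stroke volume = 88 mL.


CO = HR * SV
CO = 109 * 88 / 1000
CO = 9.592 L/min


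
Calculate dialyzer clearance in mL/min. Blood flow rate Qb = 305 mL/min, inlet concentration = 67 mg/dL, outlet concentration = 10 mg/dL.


K = Qb * (Cb_in - Cb_out) / Cb_in
K = 305 * (67 - 10) / 67
K = 259.5 mL/min


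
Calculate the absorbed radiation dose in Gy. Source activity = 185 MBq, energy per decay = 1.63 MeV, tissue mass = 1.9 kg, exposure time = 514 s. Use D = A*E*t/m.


A = 185 MBq = 1.8500e+08 Bq
E = 1.63 MeV = 2.61126e-13 J
D = A*E*t/m = 1.8500e+08*2.61126e-13*514/1.9
D = 0.01307 Gy


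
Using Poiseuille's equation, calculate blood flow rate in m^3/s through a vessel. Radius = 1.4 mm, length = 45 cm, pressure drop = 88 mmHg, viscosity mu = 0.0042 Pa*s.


Q = pi*r^4*dP / (8*mu*L)
r = 0.0014 m, L = 0.45 m
dP = 88 mmHg = 11732.336 Pa
Q = 9.3647e-06 m^3/s


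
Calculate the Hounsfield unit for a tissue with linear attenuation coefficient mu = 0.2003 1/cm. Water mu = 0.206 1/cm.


HU = ((mu_tissue - mu_water) / mu_water) * 1000
HU = ((0.2003 - 0.206) / 0.206) * 1000
HU = -27.67


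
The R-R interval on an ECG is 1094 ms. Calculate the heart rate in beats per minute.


HR = 60 / RR_interval(s)
RR = 1094 ms = 1.094 s
HR = 60 / 1.094 = 54.84 bpm


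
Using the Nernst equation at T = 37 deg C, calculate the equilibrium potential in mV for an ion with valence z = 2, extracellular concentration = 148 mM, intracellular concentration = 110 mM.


E = (RT/(zF)) * ln(C_out/C_in)
T = 37 + 273.15 = 310.15 K
E = (8.314 * 310.15 / (2 * 96485)) * ln(148/110)
E = 3.965 mV


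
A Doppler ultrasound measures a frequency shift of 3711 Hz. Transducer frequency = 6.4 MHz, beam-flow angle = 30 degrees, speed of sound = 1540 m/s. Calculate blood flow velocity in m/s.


v = fd * c / (2 * f0 * cos(theta))
v = 3711 * 1540 / (2 * 6.4000e+06 * cos(30))
v = 0.5156 m/s


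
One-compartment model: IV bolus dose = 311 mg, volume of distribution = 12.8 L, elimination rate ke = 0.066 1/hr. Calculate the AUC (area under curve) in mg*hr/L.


C0 = Dose/Vd = 311/12.8 = 24.2969 mg/L
AUC = C0/ke = 24.2969/0.066
AUC = 368.1 mg*hr/L


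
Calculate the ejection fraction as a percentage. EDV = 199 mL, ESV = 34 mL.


SV = EDV - ESV = 199 - 34 = 165 mL
EF = SV/EDV * 100 = 165/199 * 100
EF = 82.91%


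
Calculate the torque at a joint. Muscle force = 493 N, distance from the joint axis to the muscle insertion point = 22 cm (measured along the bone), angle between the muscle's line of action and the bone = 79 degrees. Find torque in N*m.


Torque = F * d * sin(theta)   (moment arm = d*sin(theta))
d = 22 cm = 0.22 m
Torque = 493 * 0.22 * sin(79)
Torque = 106.5 N*m


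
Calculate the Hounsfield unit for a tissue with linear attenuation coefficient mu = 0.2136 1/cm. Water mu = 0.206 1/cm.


HU = ((mu_tissue - mu_water) / mu_water) * 1000
HU = ((0.2136 - 0.206) / 0.206) * 1000
HU = 36.89


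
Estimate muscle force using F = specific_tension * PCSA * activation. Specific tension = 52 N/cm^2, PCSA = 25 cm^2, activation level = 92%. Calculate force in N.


F = sigma * PCSA * activation
F = 52 * 25 * 0.92
F = 1196 N


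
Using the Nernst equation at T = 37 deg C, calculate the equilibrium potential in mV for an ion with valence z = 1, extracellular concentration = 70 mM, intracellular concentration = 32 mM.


E = (RT/(zF)) * ln(C_out/C_in)
T = 37 + 273.15 = 310.15 K
E = (8.314 * 310.15 / (1 * 96485)) * ln(70/32)
E = 20.92 mV


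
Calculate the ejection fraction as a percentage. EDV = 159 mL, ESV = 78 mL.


SV = EDV - ESV = 159 - 78 = 81 mL
EF = SV/EDV * 100 = 81/159 * 100
EF = 50.94%


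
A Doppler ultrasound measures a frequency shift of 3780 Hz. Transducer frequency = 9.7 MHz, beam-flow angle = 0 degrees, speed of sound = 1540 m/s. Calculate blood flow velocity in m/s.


v = fd * c / (2 * f0 * cos(theta))
v = 3780 * 1540 / (2 * 9.7000e+06 * cos(0))
v = 0.3001 m/s


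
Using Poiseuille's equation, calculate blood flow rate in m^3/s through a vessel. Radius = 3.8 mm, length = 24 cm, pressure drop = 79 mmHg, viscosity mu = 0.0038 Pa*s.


Q = pi*r^4*dP / (8*mu*L)
r = 0.0038 m, L = 0.24 m
dP = 79 mmHg = 10532.438 Pa
Q = 9.4565e-04 m^3/s


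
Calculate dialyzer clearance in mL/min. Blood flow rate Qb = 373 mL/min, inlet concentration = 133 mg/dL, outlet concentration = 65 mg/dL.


K = Qb * (Cb_in - Cb_out) / Cb_in
K = 373 * (133 - 65) / 133
K = 190.7 mL/min


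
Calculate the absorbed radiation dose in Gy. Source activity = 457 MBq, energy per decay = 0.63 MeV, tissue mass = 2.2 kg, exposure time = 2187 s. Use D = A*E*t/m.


A = 457 MBq = 4.5700e+08 Bq
E = 0.63 MeV = 1.00926e-13 J
D = A*E*t/m = 4.5700e+08*1.00926e-13*2187/2.2
D = 0.04585 Gy


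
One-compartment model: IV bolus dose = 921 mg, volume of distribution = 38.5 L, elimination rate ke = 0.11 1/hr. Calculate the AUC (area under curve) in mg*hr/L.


C0 = Dose/Vd = 921/38.5 = 23.9221 mg/L
AUC = C0/ke = 23.9221/0.11
AUC = 217.5 mg*hr/L


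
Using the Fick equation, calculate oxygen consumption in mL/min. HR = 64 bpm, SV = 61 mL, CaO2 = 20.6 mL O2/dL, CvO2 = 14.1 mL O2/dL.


CO = HR*SV = 64*61/1000 = 3.904 L/min
a-v O2 diff = 20.6 - 14.1 = 6.5 mL/dL
VO2 = CO * (CaO2-CvO2) * 10 dL/L
VO2 = 3.904 * 6.5 * 10
VO2 = 253.8 mL/min


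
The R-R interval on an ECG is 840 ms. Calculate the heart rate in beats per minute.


HR = 60 / RR_interval(s)
RR = 840 ms = 0.84 s
HR = 60 / 0.84 = 71.43 bpm


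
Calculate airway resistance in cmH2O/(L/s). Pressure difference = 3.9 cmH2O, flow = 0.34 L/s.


R = dP / flow
R = 3.9 / 0.34
R = 11.47 cmH2O/(L/s)


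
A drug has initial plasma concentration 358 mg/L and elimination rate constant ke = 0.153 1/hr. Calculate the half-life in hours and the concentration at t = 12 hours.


t_half = ln(2) / ke = 0.693147 / 0.153 = 4.53 hr
C(t) = C0 * exp(-ke*t) = 358 * exp(-0.153*12)
C(12) = 57.08 mg/L


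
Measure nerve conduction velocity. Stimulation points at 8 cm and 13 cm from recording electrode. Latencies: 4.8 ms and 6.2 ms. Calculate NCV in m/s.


Distance = (13 - 8) / 100 = 0.05 m
dt = (6.2 - 4.8) / 1000 = 0.0014 s
NCV = dist / dt = 35.71 m/s


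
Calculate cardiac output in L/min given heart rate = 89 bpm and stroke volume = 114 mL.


CO = HR * SV
CO = 89 * 114 / 1000
CO = 10.15 L/min


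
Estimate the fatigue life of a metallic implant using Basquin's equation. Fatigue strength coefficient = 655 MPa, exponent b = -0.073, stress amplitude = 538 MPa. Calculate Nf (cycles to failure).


sigma_a = sigma_f' * (2Nf)^b
2Nf = (sigma_a/sigma_f')^(1/b)
2Nf = (538/655)^(1/-0.073)
2Nf = 14.813974
Nf = 7.407


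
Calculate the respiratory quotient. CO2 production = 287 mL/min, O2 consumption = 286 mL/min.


RQ = VCO2 / VO2
RQ = 287 / 286
RQ = 1.003


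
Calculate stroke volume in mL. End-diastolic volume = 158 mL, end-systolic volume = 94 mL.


SV = EDV - ESV
SV = 158 - 94
SV = 64 mL


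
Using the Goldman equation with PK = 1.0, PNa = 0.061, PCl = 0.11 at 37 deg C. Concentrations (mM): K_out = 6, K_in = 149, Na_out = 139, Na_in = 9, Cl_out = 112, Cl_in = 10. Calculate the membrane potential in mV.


Vm = (RT/F)*ln((PK*Ko + PNa*Nao + PCl*Cli)/(PK*Ki + PNa*Nai + PCl*Clo))
Numer = 15.579, Denom = 161.869
Vm = -62.56 mV


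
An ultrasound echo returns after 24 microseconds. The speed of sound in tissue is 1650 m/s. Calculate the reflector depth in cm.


depth = c * t / 2
t = 24 us = 2.4000e-05 s
depth = 1650 * 2.4000e-05 / 2
depth = 0.0198 m = 1.98 cm


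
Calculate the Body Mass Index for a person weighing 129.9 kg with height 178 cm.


BMI = weight / height^2
height = 178 cm = 1.78 m
BMI = 129.9 / 1.78^2
BMI = 41 kg/m^2


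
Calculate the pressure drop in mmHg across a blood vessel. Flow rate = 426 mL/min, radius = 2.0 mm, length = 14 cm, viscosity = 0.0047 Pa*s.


dP = 8*mu*L*Q / (pi*r^4)
Q = 426 mL/min = 7.1e-06 m^3/s
dP = 743.54 Pa = 743.54 / 133.322 mmHg = 5.577 mmHg


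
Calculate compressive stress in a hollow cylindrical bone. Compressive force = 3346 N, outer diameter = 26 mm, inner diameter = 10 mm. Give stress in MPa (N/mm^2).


A = pi*(r_o^2 - r_i^2)
r_o = 13 mm, r_i = 5 mm
A = 452.389 mm^2
sigma = F/A = 3346 / 452.389
sigma = 7.396 MPa


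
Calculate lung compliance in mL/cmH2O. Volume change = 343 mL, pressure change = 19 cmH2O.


C = dV / dP
C = 343 / 19
C = 18.05 mL/cmH2O


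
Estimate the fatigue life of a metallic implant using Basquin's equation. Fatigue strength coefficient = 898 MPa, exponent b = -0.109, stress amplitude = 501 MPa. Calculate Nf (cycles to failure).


sigma_a = sigma_f' * (2Nf)^b
2Nf = (sigma_a/sigma_f')^(1/b)
2Nf = (501/898)^(1/-0.109)
2Nf = 211.40968
Nf = 105.7


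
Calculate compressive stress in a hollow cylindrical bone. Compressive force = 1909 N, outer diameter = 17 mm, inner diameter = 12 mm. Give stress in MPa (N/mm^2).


A = pi*(r_o^2 - r_i^2)
r_o = 8.5 mm, r_i = 6 mm
A = 113.883 mm^2
sigma = F/A = 1909 / 113.883
sigma = 16.76 MPa


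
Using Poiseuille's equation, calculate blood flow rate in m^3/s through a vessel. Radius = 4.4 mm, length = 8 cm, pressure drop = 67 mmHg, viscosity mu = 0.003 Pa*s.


Q = pi*r^4*dP / (8*mu*L)
r = 0.0044 m, L = 0.08 m
dP = 67 mmHg = 8932.574 Pa
Q = 0.005478 m^3/s


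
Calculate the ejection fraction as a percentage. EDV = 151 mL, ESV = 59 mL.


SV = EDV - ESV = 151 - 59 = 92 mL
EF = SV/EDV * 100 = 92/151 * 100
EF = 60.93%


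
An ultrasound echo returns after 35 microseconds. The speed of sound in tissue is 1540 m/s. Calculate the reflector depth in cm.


depth = c * t / 2
t = 35 us = 3.5000e-05 s
depth = 1540 * 3.5000e-05 / 2
depth = 0.02695 m = 2.695 cm


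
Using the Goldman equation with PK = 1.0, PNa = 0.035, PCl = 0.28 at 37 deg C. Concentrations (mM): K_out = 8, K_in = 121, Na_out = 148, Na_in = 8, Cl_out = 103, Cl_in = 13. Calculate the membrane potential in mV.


Vm = (RT/F)*ln((PK*Ko + PNa*Nao + PCl*Cli)/(PK*Ki + PNa*Nai + PCl*Clo))
Numer = 16.82, Denom = 150.12
Vm = -58.5 mV


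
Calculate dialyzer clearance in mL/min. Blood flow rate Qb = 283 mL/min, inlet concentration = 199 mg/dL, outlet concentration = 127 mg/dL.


K = Qb * (Cb_in - Cb_out) / Cb_in
K = 283 * (199 - 127) / 199
K = 102.4 mL/min


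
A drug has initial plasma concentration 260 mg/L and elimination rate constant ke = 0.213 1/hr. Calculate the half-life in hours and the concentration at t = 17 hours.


t_half = ln(2) / ke = 0.693147 / 0.213 = 3.254 hr
C(t) = C0 * exp(-ke*t) = 260 * exp(-0.213*17)
C(17) = 6.957 mg/L


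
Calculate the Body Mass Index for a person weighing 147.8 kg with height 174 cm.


BMI = weight / height^2
height = 174 cm = 1.74 m
BMI = 147.8 / 1.74^2
BMI = 48.82 kg/m^2


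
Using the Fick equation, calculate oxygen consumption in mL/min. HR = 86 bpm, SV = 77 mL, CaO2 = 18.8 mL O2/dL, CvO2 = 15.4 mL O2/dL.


CO = HR*SV = 86*77/1000 = 6.622 L/min
a-v O2 diff = 18.8 - 15.4 = 3.4 mL/dL
VO2 = CO * (CaO2-CvO2) * 10 dL/L
VO2 = 6.622 * 3.4 * 10
VO2 = 225.1 mL/min


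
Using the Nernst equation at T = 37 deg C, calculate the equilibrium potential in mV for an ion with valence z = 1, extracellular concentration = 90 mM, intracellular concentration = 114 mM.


E = (RT/(zF)) * ln(C_out/C_in)
T = 37 + 273.15 = 310.15 K
E = (8.314 * 310.15 / (1 * 96485)) * ln(90/114)
E = -6.318 mV


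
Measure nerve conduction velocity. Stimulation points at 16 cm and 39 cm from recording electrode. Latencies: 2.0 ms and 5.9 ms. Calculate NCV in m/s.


Distance = (39 - 16) / 100 = 0.23 m
dt = (5.9 - 2.0) / 1000 = 0.0039 s
NCV = dist / dt = 58.97 m/s


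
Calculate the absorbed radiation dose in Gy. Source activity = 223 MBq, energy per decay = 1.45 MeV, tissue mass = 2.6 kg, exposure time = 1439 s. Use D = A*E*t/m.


A = 223 MBq = 2.2300e+08 Bq
E = 1.45 MeV = 2.3229e-13 J
D = A*E*t/m = 2.2300e+08*2.3229e-13*1439/2.6
D = 0.02867 Gy


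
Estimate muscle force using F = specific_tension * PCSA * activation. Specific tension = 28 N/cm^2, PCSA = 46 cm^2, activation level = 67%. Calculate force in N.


F = sigma * PCSA * activation
F = 28 * 46 * 0.67
F = 863 N


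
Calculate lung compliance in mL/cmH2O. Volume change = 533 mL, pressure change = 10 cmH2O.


C = dV / dP
C = 533 / 10
C = 53.3 mL/cmH2O
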